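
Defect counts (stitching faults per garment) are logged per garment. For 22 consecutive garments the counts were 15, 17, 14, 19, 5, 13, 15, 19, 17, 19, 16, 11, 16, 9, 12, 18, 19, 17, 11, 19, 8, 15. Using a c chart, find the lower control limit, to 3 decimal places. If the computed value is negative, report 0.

3.214

c̄ = (15 + 17 + 14 + 19 + 5 + 13 + 15 + 19 + 17 + 19 + 16 + 11 + 16 + 9 + 12 + 18 + 19 + 17 + 11 + 19 + 8 + 15) / 22 = 324 / 22 = 14.7273
LCL = c̄ − 3√c̄ = 14.7273 − 3 × 3.8376 = 3.2144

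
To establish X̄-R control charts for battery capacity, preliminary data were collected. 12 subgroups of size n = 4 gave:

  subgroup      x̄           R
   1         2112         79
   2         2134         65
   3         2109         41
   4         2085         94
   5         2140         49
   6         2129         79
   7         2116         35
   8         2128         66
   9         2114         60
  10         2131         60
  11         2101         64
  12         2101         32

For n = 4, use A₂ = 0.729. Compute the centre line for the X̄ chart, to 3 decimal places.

X̄̄ = (2112 + 2134 + 2109 + 2085 + 2140 + 2129 + 2116 + 2128 + 2114 + 2131 + 2101 + 2101) / 12 = 25400.0000 / 12 = 2116.6667
CL = X̄̄ = 2116.6667

2116.667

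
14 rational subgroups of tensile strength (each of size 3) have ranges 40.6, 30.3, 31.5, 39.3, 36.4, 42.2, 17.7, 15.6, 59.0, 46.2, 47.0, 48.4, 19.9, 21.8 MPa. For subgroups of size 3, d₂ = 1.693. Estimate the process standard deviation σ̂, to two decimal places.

R̄ = (40.6 + 30.3 + 31.5 + 39.3 + 36.4 + 42.2 + 17.7 + 15.6 + 59.0 + 46.2 + 47.0 + 48.4 + 19.9 + 21.8) / 14 = 35.4214
σ̂ = R̄ / d₂ = 35.4214 / 1.693 = 20.9223

20.92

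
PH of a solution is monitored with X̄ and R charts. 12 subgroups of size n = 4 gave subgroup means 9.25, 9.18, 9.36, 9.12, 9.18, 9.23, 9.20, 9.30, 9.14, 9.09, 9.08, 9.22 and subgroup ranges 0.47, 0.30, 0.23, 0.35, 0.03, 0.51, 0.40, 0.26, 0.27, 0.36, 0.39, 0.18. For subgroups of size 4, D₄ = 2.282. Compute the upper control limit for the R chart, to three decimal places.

R̄ = (0.47 + 0.30 + 0.23 + 0.35 + 0.03 + 0.51 + 0.40 + 0.26 + 0.27 + 0.36 + 0.39 + 0.18) / 12 = 3.7500 / 12 = 0.3125
UCL_R = D₄·R̄ = 2.282 × 0.3125 = 0.7131

0.713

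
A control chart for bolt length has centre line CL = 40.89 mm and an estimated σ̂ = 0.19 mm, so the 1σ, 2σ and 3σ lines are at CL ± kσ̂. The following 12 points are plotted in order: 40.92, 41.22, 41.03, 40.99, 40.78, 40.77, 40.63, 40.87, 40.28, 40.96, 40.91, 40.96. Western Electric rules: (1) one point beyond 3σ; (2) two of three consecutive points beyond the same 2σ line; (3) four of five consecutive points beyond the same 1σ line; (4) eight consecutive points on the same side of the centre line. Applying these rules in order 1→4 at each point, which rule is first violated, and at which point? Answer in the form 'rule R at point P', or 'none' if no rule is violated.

rule 1 at point 9

Zone of each point (C = within 1σ̂, B = 1σ̂–2σ̂, A = 2σ̂–3σ̂, * = beyond 3σ̂; sign = side of CL): 1:+C, 2:+B, 3:+C, 4:+C, 5:-C, 6:-C, 7:-B, 8:-C, 9:-*, 10:+C, 11:+C, 12:+C
Rule 1 (one point beyond the 3σ limits) is satisfied at point 9.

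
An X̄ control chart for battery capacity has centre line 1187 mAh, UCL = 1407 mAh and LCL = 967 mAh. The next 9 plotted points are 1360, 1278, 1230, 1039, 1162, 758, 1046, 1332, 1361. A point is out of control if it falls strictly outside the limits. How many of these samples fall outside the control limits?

Compare each point to [967, 1407]: sample 6 = 758 < LCL.

1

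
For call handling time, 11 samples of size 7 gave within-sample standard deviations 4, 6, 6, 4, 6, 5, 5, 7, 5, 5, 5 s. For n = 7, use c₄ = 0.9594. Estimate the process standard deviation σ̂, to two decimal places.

5.50

s̄ = (4 + 6 + 6 + 4 + 6 + 5 + 5 + 7 + 5 + 5 + 5) / 11 = 5.2727
σ̂ = s̄ / c₄ = 5.2727 / 0.9594 = 5.4959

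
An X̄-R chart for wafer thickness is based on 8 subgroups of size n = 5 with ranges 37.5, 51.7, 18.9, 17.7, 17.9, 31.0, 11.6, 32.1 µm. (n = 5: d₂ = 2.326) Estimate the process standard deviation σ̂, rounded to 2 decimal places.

11.74

R̄ = (37.5 + 51.7 + 18.9 + 17.7 + 17.9 + 31.0 + 11.6 + 32.1) / 8 = 27.3000
σ̂ = R̄ / d₂ = 27.3000 / 2.326 = 11.7369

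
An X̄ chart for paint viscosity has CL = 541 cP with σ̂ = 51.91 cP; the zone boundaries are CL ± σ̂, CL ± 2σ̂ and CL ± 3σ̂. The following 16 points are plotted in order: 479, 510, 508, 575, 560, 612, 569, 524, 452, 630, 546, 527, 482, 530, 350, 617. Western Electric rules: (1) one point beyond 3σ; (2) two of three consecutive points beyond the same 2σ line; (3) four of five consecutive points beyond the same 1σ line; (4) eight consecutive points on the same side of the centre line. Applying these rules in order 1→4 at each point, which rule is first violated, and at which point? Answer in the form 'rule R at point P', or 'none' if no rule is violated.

rule 1 at point 15

Zone of each point (C = within 1σ̂, B = 1σ̂–2σ̂, A = 2σ̂–3σ̂, * = beyond 3σ̂; sign = side of CL): 1:-B, 2:-C, 3:-C, 4:+C, 5:+C, 6:+B, 7:+C, 8:-C, 9:-B, 10:+B, 11:+C, 12:-C, 13:-B, 14:-C, 15:-*, 16:+B
Rule 1 (one point beyond the 3σ limits) is satisfied at point 15.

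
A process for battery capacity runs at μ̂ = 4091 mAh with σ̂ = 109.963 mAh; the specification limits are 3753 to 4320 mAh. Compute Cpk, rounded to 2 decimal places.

Cpu = (USL − μ̂) / (3σ̂) = (4320 − 4091) / (3 × 109.963) = 0.6942; Cpl = (μ̂ − LSL) / (3σ̂) = (4091 − 3753) / (3 × 109.963) = 1.0246; Cpk = min(Cpu, Cpl) = 0.6942

0.69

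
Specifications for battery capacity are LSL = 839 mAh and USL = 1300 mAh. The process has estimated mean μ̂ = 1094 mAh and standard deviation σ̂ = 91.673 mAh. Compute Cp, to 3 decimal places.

Cp = (USL − LSL) / (6σ̂) = (1300 − 839) / (6 × 91.673) = 461.0000 / 550.0380 = 0.8381

0.838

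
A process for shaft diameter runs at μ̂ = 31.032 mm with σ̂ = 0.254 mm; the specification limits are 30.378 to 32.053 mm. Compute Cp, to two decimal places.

Cp = (USL − LSL) / (6σ̂) = (32.053 − 30.378) / (6 × 0.254) = 1.6750 / 1.5240 = 1.0991

1.10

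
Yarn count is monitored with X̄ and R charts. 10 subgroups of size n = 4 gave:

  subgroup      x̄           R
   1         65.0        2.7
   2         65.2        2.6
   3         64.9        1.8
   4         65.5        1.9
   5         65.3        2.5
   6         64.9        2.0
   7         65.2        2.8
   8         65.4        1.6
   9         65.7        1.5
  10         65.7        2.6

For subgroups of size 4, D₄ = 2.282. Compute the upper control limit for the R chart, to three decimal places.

5.020

R̄ = (2.7 + 2.6 + 1.8 + 1.9 + 2.5 + 2.0 + 2.8 + 1.6 + 1.5 + 2.6) / 10 = 22.0000 / 10 = 2.2000
UCL_R = D₄·R̄ = 2.282 × 2.2000 = 5.0204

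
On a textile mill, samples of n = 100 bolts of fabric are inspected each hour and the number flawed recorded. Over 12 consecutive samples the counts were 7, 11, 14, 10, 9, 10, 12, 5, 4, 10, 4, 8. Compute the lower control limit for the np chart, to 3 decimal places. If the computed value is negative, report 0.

0.226

p̄ = Σdᵢ / (k·n) = 104 / (12 × 100) = 0.08667
LCL = np̄ − 3·√(np̄(1−p̄)) = 8.6667 − 3 × 2.8135 = 0.2263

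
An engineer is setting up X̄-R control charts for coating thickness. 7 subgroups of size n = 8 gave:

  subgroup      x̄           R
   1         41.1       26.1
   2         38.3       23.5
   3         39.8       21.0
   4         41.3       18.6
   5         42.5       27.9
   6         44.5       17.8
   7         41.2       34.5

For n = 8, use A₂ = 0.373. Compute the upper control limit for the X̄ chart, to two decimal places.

X̄̄ = (41.1 + 38.3 + 39.8 + 41.3 + 42.5 + 44.5 + 41.2) / 7 = 288.7000 / 7 = 41.2429
R̄ = (26.1 + 23.5 + 21.0 + 18.6 + 27.9 + 17.8 + 34.5) / 7 = 169.4000 / 7 = 24.2000
UCL = X̄̄ + A₂·R̄ = 41.2429 + 0.373 × 24.2000 = 50.2695

50.27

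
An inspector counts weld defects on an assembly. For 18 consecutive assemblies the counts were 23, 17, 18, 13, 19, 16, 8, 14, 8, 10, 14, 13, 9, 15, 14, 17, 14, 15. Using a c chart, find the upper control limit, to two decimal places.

25.61

c̄ = (23 + 17 + 18 + 13 + 19 + 16 + 8 + 14 + 8 + 10 + 14 + 13 + 9 + 15 + 14 + 17 + 14 + 15) / 18 = 257 / 18 = 14.2778
UCL = c̄ + 3√c̄ = 14.2778 + 3 × √14.2778 = 14.2778 + 3 × 3.7786 = 25.6136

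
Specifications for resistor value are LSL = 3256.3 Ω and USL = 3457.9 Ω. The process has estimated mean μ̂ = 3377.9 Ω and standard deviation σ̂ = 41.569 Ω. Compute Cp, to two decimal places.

0.81

Cp = (USL − LSL) / (6σ̂) = (3457.9 − 3256.3) / (6 × 41.569) = 201.6000 / 249.4140 = 0.8083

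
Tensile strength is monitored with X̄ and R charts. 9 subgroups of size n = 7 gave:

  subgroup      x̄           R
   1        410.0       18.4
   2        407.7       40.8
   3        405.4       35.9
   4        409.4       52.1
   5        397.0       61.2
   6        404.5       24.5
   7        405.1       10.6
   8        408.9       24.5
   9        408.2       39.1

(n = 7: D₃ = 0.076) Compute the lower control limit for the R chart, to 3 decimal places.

R̄ = (18.4 + 40.8 + 35.9 + 52.1 + 61.2 + 24.5 + 10.6 + 24.5 + 39.1) / 9 = 307.1000 / 9 = 34.1222
LCL_R = D₃·R̄ = 0.076 × 34.1222 = 2.5933

2.593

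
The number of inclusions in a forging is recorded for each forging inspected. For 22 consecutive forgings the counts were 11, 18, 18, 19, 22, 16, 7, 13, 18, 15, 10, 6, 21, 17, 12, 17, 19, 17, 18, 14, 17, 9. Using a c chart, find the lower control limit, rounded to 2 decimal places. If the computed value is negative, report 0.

3.49

c̄ = (11 + 18 + 18 + 19 + 22 + 16 + 7 + 13 + 18 + 15 + 10 + 6 + 21 + 17 + 12 + 17 + 19 + 17 + 18 + 14 + 17 + 9) / 22 = 334 / 22 = 15.1818
LCL = c̄ − 3√c̄ = 15.1818 − 3 × 3.8964 = 3.4927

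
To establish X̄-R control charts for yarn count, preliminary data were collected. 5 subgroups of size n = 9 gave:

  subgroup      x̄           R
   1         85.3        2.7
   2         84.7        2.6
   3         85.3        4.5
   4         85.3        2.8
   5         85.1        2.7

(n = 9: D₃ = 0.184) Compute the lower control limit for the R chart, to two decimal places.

0.56

R̄ = (2.7 + 2.6 + 4.5 + 2.8 + 2.7) / 5 = 15.3000 / 5 = 3.0600
LCL_R = D₃·R̄ = 0.184 × 3.0600 = 0.5630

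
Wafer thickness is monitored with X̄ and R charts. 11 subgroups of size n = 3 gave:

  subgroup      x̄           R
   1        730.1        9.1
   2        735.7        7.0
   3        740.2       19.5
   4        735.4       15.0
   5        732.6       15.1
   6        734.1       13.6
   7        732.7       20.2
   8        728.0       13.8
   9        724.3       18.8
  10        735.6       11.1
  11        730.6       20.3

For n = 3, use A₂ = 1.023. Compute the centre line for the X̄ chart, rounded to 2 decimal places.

732.66

X̄̄ = (730.1 + 735.7 + 740.2 + 735.4 + 732.6 + 734.1 + 732.7 + 728.0 + 724.3 + 735.6 + 730.6) / 11 = 8059.3000 / 11 = 732.6636
CL = X̄̄ = 732.6636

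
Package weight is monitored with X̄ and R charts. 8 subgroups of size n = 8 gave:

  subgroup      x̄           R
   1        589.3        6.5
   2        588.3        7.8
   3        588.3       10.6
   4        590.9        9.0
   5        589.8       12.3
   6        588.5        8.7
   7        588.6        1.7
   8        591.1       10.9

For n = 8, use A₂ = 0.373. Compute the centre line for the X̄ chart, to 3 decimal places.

X̄̄ = (589.3 + 588.3 + 588.3 + 590.9 + 589.8 + 588.5 + 588.6 + 591.1) / 8 = 4714.8000 / 8 = 589.3500
CL = X̄̄ = 589.3500

589.350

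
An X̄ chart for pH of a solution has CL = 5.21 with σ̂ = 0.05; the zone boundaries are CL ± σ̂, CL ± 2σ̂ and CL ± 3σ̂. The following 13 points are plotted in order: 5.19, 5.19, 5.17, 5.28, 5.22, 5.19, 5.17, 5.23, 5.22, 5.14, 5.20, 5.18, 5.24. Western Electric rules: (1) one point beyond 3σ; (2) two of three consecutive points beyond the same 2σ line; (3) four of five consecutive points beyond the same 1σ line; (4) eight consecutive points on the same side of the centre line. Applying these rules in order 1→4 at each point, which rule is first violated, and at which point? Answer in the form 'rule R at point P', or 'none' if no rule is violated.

none

Zone of each point (C = within 1σ̂, B = 1σ̂–2σ̂, A = 2σ̂–3σ̂, * = beyond 3σ̂; sign = side of CL): 1:-C, 2:-C, 3:-C, 4:+B, 5:+C, 6:-C, 7:-C, 8:+C, 9:+C, 10:-B, 11:-C, 12:-C, 13:+C
No rule fires across all 13 points.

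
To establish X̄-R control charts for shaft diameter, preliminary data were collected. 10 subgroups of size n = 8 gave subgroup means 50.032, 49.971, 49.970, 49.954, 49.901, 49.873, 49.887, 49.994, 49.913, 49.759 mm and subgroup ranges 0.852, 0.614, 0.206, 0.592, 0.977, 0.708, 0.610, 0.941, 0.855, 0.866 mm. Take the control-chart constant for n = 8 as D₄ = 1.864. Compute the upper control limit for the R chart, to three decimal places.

1.346

R̄ = (0.852 + 0.614 + 0.206 + 0.592 + 0.977 + 0.708 + 0.610 + 0.941 + 0.855 + 0.866) / 10 = 7.2210 / 10 = 0.7221
UCL_R = D₄·R̄ = 1.864 × 0.7221 = 1.3460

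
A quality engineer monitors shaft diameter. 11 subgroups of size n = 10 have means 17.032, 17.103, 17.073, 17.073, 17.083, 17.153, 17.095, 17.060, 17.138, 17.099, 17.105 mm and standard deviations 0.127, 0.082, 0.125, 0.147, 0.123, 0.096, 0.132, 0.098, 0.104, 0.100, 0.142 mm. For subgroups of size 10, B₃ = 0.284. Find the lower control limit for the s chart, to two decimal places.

s̄ = (0.127 + 0.082 + 0.125 + 0.147 + 0.123 + 0.096 + 0.132 + 0.098 + 0.104 + 0.100 + 0.142) / 11 = 0.1160
LCL_s = B₃·s̄ = 0.284 × 0.1160 = 0.0329

0.03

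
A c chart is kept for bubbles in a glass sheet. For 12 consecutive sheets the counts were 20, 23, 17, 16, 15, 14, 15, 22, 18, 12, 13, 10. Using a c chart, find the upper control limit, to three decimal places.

c̄ = (20 + 23 + 17 + 16 + 15 + 14 + 15 + 22 + 18 + 12 + 13 + 10) / 12 = 195 / 12 = 16.2500
UCL = c̄ + 3√c̄ = 16.2500 + 3 × √16.2500 = 16.2500 + 3 × 4.0311 = 28.3434

28.343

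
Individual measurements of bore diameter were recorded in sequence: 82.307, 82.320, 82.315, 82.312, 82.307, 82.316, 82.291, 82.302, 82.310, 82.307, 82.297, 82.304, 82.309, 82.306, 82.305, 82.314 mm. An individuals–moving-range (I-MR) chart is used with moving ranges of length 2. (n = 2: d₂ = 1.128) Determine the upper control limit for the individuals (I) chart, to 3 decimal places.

X̄ = (82.307 + 82.320 + 82.315 + 82.312 + 82.307 + 82.316 + 82.291 + 82.302 + 82.310 + 82.307 + 82.297 + 82.304 + 82.309 + 82.306 + 82.305 + 82.314) / 16 = 82.3076
Moving ranges: 0.013, 0.005, 0.003, 0.005, 0.009, 0.025, 0.011, 0.008, 0.003, 0.010, 0.007, 0.005, 0.003, 0.001, 0.009; M̄R̄ = 0.1170 / 15 = 0.0078
UCL = X̄ + 3·M̄R̄/d₂ = 82.3076 + 3 × 0.0078 / 1.128 = 82.3284

82.328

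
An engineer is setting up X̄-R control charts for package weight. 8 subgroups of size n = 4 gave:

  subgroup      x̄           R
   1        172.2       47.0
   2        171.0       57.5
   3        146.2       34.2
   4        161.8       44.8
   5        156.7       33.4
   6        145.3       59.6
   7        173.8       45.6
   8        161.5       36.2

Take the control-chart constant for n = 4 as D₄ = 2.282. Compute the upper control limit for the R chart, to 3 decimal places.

102.205

R̄ = (47.0 + 57.5 + 34.2 + 44.8 + 33.4 + 59.6 + 45.6 + 36.2) / 8 = 358.3000 / 8 = 44.7875
UCL_R = D₄·R̄ = 2.282 × 44.7875 = 102.2051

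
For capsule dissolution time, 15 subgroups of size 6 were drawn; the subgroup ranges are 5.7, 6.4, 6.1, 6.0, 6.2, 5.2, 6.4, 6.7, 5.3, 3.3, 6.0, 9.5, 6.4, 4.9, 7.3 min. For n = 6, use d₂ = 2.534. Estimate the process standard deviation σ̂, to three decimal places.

R̄ = (5.7 + 6.4 + 6.1 + 6.0 + 6.2 + 5.2 + 6.4 + 6.7 + 5.3 + 3.3 + 6.0 + 9.5 + 6.4 + 4.9 + 7.3) / 15 = 6.0933
σ̂ = R̄ / d₂ = 6.0933 / 2.534 = 2.4046

2.405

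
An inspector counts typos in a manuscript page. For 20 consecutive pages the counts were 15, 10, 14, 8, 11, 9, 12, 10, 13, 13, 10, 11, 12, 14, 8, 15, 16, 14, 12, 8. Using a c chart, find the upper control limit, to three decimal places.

22.033

c̄ = (15 + 10 + 14 + 8 + 11 + 9 + 12 + 10 + 13 + 13 + 10 + 11 + 12 + 14 + 8 + 15 + 16 + 14 + 12 + 8) / 20 = 235 / 20 = 11.7500
UCL = c̄ + 3√c̄ = 11.7500 + 3 × √11.7500 = 11.7500 + 3 × 3.4278 = 22.0335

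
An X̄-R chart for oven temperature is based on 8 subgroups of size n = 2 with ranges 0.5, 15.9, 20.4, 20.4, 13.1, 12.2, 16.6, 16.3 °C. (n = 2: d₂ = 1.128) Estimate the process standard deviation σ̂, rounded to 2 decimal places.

12.79

R̄ = (0.5 + 15.9 + 20.4 + 20.4 + 13.1 + 12.2 + 16.6 + 16.3) / 8 = 14.4250
σ̂ = R̄ / d₂ = 14.4250 / 1.128 = 12.7881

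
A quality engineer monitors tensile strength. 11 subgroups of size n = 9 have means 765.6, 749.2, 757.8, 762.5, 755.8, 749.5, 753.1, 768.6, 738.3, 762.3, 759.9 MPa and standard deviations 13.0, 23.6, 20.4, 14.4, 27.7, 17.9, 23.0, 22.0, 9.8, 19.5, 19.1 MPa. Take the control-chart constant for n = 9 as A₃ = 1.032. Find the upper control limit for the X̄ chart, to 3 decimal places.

776.339

X̄̄ = (765.6 + 749.2 + 757.8 + 762.5 + 755.8 + 749.5 + 753.1 + 768.6 + 738.3 + 762.3 + 759.9) / 11 = 756.6000
s̄ = (13.0 + 23.6 + 20.4 + 14.4 + 27.7 + 17.9 + 23.0 + 22.0 + 9.8 + 19.5 + 19.1) / 11 = 19.1273
UCL = X̄̄ + A₃·s̄ = 756.6000 + 1.032 × 19.1273 = 776.3393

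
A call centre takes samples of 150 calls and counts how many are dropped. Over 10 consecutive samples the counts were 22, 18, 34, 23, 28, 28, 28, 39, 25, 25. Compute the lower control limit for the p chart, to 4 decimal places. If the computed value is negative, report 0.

p̄ = Σdᵢ / (k·n) = 270 / (10 × 150) = 0.18000
LCL = p̄ − 3·√(p̄(1−p̄)/n) = 0.18000 − 3 × 0.03137 = 0.08589

0.0859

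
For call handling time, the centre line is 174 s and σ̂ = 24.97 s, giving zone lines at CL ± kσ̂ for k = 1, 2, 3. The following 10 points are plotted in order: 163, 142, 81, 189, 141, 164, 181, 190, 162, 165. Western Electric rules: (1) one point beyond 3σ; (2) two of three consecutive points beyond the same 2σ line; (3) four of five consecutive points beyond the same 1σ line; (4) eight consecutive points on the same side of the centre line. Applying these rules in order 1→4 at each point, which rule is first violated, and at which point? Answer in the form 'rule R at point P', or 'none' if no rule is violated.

Zone of each point (C = within 1σ̂, B = 1σ̂–2σ̂, A = 2σ̂–3σ̂, * = beyond 3σ̂; sign = side of CL): 1:-C, 2:-B, 3:-*, 4:+C, 5:-B, 6:-C, 7:+C, 8:+C, 9:-C, 10:-C
Rule 1 (one point beyond the 3σ limits) is satisfied at point 3.

rule 1 at point 3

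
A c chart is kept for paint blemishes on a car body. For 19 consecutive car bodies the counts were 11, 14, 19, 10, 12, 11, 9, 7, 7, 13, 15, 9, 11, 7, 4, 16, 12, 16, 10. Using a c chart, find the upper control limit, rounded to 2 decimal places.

c̄ = (11 + 14 + 19 + 10 + 12 + 11 + 9 + 7 + 7 + 13 + 15 + 9 + 11 + 7 + 4 + 16 + 12 + 16 + 10) / 19 = 213 / 19 = 11.2105
UCL = c̄ + 3√c̄ = 11.2105 + 3 × √11.2105 = 11.2105 + 3 × 3.3482 = 21.2552

21.26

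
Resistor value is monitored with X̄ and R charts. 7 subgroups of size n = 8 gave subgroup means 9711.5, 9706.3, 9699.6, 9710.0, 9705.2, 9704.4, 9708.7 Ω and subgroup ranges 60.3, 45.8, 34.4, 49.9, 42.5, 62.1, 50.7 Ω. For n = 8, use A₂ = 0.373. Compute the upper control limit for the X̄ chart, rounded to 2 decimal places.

9724.95

X̄̄ = (9711.5 + 9706.3 + 9699.6 + 9710.0 + 9705.2 + 9704.4 + 9708.7) / 7 = 67945.7000 / 7 = 9706.5286
R̄ = (60.3 + 45.8 + 34.4 + 49.9 + 42.5 + 62.1 + 50.7) / 7 = 345.7000 / 7 = 49.3857
UCL = X̄̄ + A₂·R̄ = 9706.5286 + 0.373 × 49.3857 = 9724.9494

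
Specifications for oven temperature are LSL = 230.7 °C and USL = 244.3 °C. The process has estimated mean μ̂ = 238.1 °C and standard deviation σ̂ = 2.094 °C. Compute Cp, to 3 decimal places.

Cp = (USL − LSL) / (6σ̂) = (244.3 − 230.7) / (6 × 2.094) = 13.6000 / 12.5640 = 1.0825

1.082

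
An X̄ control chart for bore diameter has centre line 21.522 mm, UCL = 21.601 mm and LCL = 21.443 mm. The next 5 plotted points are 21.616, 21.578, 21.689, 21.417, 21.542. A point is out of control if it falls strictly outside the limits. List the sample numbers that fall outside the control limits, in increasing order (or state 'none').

1, 3, 4

Compare each point to [21.443, 21.601]: sample 1 = 21.616 > UCL; sample 3 = 21.689 > UCL; sample 4 = 21.417 < LCL.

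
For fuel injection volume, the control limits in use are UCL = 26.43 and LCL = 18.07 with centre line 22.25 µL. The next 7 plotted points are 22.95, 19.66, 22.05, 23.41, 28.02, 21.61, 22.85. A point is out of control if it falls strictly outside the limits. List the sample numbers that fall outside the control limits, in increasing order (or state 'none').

5

Compare each point to [18.07, 26.43]: sample 5 = 28.02 > UCL.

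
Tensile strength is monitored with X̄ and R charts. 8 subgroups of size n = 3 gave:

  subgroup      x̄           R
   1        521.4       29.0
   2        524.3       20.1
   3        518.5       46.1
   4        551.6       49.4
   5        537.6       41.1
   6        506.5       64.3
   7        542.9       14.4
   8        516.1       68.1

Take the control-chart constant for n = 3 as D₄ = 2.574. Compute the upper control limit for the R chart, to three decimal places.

106.982

R̄ = (29.0 + 20.1 + 46.1 + 49.4 + 41.1 + 64.3 + 14.4 + 68.1) / 8 = 332.5000 / 8 = 41.5625
UCL_R = D₄·R̄ = 2.574 × 41.5625 = 106.9819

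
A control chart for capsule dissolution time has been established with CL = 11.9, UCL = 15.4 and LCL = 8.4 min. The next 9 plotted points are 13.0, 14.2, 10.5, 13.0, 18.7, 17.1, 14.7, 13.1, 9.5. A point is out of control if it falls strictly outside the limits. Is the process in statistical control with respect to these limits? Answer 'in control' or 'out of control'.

out of control

Compare each point to [8.4, 15.4]: sample 5 = 18.7 > UCL; sample 6 = 17.1 > UCL.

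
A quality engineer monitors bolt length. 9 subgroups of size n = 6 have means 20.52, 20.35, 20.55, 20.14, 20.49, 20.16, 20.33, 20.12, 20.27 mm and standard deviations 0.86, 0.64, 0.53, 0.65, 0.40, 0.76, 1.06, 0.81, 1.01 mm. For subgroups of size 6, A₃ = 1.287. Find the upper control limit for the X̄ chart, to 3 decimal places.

21.287

X̄̄ = (20.52 + 20.35 + 20.55 + 20.14 + 20.49 + 20.16 + 20.33 + 20.12 + 20.27) / 9 = 20.3256
s̄ = (0.86 + 0.64 + 0.53 + 0.65 + 0.40 + 0.76 + 1.06 + 0.81 + 1.01) / 9 = 0.7467
UCL = X̄̄ + A₃·s̄ = 20.3256 + 1.287 × 0.7467 = 21.2865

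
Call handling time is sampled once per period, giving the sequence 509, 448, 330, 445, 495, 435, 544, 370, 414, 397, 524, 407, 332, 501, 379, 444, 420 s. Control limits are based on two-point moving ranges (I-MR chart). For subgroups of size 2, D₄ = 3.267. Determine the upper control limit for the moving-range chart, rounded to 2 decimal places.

Moving ranges: 61, 118, 115, 50, 60, 109, 174, 44, 17, 127, 117, 75, 169, 122, 65, 24; M̄R̄ = 1447.0000 / 16 = 90.4375
UCL_MR = D₄·M̄R̄ = 3.267 × 90.4375 = 295.4593

295.46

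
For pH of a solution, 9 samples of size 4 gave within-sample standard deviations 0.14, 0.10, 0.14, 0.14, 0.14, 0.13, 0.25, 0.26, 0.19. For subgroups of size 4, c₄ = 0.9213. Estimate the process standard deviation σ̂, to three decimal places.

s̄ = (0.14 + 0.10 + 0.14 + 0.14 + 0.14 + 0.13 + 0.25 + 0.26 + 0.19) / 9 = 0.1656
σ̂ = s̄ / c₄ = 0.1656 / 0.9213 = 0.1797

0.180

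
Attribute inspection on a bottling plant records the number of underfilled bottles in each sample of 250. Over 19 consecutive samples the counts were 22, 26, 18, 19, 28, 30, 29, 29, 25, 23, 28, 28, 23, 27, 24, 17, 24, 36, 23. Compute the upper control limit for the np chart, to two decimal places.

39.49

p̄ = Σdᵢ / (k·n) = 479 / (19 × 250) = 0.10084
UCL = np̄ + 3·√(np̄(1−p̄)) = 25.2105 + 3 × √(25.2105×0.89916) = 25.2105 + 3 × 4.7611 = 39.4939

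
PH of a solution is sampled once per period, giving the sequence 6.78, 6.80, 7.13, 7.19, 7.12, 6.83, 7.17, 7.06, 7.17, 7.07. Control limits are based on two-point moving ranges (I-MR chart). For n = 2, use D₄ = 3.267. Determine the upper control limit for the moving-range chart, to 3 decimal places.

Moving ranges: 0.02, 0.33, 0.06, 0.07, 0.29, 0.34, 0.11, 0.11, 0.10; M̄R̄ = 1.4300 / 9 = 0.1589
UCL_MR = D₄·M̄R̄ = 3.267 × 0.1589 = 0.5191

0.519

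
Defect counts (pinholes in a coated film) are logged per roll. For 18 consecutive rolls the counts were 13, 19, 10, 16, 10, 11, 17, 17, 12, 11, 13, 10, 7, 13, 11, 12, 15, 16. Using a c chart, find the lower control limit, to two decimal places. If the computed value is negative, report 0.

c̄ = (13 + 19 + 10 + 16 + 10 + 11 + 17 + 17 + 12 + 11 + 13 + 10 + 7 + 13 + 11 + 12 + 15 + 16) / 18 = 233 / 18 = 12.9444
LCL = c̄ − 3√c̄ = 12.9444 − 3 × 3.5978 = 2.1509

2.15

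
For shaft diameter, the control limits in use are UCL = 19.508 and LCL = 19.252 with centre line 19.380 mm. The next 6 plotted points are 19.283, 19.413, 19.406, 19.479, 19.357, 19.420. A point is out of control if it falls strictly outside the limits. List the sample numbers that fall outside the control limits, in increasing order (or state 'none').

none

All 6 points lie within [19.252, 19.508].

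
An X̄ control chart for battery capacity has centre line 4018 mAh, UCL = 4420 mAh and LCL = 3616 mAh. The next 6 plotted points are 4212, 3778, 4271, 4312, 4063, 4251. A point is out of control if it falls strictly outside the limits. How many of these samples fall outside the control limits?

0

All 6 points lie within [3616, 4420].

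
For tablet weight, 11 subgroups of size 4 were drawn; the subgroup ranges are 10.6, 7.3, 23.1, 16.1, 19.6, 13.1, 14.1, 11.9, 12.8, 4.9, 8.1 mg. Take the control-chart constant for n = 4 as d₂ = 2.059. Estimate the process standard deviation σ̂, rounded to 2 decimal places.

6.25

R̄ = (10.6 + 7.3 + 23.1 + 16.1 + 19.6 + 13.1 + 14.1 + 11.9 + 12.8 + 4.9 + 8.1) / 11 = 12.8727
σ̂ = R̄ / d₂ = 12.8727 / 2.059 = 6.2519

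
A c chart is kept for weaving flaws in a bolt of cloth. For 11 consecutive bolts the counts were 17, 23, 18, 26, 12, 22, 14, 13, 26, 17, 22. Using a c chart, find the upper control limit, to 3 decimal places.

32.199

c̄ = (17 + 23 + 18 + 26 + 12 + 22 + 14 + 13 + 26 + 17 + 22) / 11 = 210 / 11 = 19.0909
UCL = c̄ + 3√c̄ = 19.0909 + 3 × √19.0909 = 19.0909 + 3 × 4.3693 = 32.1989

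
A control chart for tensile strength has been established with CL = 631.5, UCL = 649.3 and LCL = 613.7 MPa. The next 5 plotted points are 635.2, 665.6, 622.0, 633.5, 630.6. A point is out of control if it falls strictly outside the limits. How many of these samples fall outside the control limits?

Compare each point to [613.7, 649.3]: sample 2 = 665.6 > UCL.

1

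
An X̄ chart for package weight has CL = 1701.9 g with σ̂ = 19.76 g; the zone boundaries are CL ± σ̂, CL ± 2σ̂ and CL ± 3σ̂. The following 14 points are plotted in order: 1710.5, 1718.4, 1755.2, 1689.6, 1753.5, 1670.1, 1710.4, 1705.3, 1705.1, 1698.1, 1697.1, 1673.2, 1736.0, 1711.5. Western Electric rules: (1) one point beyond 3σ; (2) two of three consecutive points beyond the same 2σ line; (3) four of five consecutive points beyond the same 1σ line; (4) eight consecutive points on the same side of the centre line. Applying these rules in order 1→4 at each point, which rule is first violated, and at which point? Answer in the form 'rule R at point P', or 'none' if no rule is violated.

Zone of each point (C = within 1σ̂, B = 1σ̂–2σ̂, A = 2σ̂–3σ̂, * = beyond 3σ̂; sign = side of CL): 1:+C, 2:+C, 3:+A, 4:-C, 5:+A, 6:-B, 7:+C, 8:+C, 9:+C, 10:-C, 11:-C, 12:-B, 13:+B, 14:+C
Rule 2 (two of three consecutive points beyond the same 2σ limit) is satisfied at point 5.

rule 2 at point 5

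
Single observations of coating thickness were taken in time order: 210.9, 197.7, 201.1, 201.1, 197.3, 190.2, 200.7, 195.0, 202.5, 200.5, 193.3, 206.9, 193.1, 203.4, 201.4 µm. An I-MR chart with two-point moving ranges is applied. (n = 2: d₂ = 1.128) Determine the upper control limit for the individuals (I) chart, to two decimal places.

X̄ = (210.9 + 197.7 + 201.1 + 201.1 + 197.3 + 190.2 + 200.7 + 195.0 + 202.5 + 200.5 + 193.3 + 206.9 + 193.1 + 203.4 + 201.4) / 15 = 199.6733
Moving ranges: 13.2, 3.4, 0.0, 3.8, 7.1, 10.5, 5.7, 7.5, 2.0, 7.2, 13.6, 13.8, 10.3, 2.0; M̄R̄ = 100.1000 / 14 = 7.1500
UCL = X̄ + 3·M̄R̄/d₂ = 199.6733 + 3 × 7.1500 / 1.128 = 218.6893

218.69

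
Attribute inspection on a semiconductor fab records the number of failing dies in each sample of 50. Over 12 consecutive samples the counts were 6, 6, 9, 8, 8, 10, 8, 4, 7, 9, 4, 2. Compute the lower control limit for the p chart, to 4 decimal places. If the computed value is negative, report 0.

0.0000

p̄ = Σdᵢ / (k·n) = 81 / (12 × 50) = 0.13500
LCL = p̄ − 3·√(p̄(1−p̄)/n) = 0.13500 − 3 × 0.04833 = -0.00998 → 0 (negative, so LCL = 0)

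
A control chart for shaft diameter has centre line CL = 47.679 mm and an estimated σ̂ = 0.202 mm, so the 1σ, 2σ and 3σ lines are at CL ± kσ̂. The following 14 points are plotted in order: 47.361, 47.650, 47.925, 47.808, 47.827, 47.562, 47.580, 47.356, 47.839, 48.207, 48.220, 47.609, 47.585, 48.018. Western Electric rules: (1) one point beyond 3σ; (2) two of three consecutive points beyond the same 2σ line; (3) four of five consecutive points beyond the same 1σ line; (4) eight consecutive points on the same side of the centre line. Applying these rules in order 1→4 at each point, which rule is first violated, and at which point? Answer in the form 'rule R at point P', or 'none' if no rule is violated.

rule 2 at point 11

Zone of each point (C = within 1σ̂, B = 1σ̂–2σ̂, A = 2σ̂–3σ̂, * = beyond 3σ̂; sign = side of CL): 1:-B, 2:-C, 3:+B, 4:+C, 5:+C, 6:-C, 7:-C, 8:-B, 9:+C, 10:+A, 11:+A, 12:-C, 13:-C, 14:+B
Rule 2 (two of three consecutive points beyond the same 2σ limit) is satisfied at point 11.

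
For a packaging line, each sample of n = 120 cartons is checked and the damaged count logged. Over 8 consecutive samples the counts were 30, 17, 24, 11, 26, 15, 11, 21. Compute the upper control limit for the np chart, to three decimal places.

p̄ = Σdᵢ / (k·n) = 155 / (8 × 120) = 0.16146
UCL = np̄ + 3·√(np̄(1−p̄)) = 19.3750 + 3 × √(19.3750×0.83854) = 19.3750 + 3 × 4.0307 = 31.4672

31.467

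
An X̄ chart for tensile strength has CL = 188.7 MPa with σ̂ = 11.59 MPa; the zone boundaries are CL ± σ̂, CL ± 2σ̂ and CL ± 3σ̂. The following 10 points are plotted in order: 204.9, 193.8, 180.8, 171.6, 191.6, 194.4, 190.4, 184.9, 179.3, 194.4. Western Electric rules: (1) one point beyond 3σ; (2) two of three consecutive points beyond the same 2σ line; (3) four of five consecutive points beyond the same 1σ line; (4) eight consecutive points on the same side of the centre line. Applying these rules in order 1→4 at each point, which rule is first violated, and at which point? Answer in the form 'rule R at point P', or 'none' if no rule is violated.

none

Zone of each point (C = within 1σ̂, B = 1σ̂–2σ̂, A = 2σ̂–3σ̂, * = beyond 3σ̂; sign = side of CL): 1:+B, 2:+C, 3:-C, 4:-B, 5:+C, 6:+C, 7:+C, 8:-C, 9:-C, 10:+C
No rule fires across all 10 points.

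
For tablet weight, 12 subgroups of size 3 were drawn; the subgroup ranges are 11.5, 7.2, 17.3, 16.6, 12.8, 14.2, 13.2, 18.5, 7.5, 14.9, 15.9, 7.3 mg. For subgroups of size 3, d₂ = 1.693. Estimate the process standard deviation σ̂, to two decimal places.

R̄ = (11.5 + 7.2 + 17.3 + 16.6 + 12.8 + 14.2 + 13.2 + 18.5 + 7.5 + 14.9 + 15.9 + 7.3) / 12 = 13.0750
σ̂ = R̄ / d₂ = 13.0750 / 1.693 = 7.7230

7.72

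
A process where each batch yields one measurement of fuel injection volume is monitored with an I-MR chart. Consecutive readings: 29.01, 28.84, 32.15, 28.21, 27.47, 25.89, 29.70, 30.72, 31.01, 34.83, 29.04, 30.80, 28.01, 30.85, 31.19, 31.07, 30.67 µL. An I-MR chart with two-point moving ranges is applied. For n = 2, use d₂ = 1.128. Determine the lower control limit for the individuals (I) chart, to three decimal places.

24.529

X̄ = (29.01 + 28.84 + 32.15 + 28.21 + 27.47 + 25.89 + 29.70 + 30.72 + 31.01 + 34.83 + 29.04 + 30.80 + 28.01 + 30.85 + 31.19 + 31.07 + 30.67) / 17 = 29.9682
Moving ranges: 0.17, 3.31, 3.94, 0.74, 1.58, 3.81, 1.02, 0.29, 3.82, 5.79, 1.76, 2.79, 2.84, 0.34, 0.12, 0.40; M̄R̄ = 32.7200 / 16 = 2.0450
LCL = X̄ − 3·M̄R̄/d₂ = 29.9682 − 3 × 2.0450 / 1.128 = 24.5294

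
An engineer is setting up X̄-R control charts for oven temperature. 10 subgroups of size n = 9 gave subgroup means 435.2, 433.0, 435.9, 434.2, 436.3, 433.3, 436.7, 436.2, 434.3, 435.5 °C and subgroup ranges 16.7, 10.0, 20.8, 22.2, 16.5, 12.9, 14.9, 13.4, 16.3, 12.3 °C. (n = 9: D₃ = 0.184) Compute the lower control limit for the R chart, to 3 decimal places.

2.870

R̄ = (16.7 + 10.0 + 20.8 + 22.2 + 16.5 + 12.9 + 14.9 + 13.4 + 16.3 + 12.3) / 10 = 156.0000 / 10 = 15.6000
LCL_R = D₃·R̄ = 0.184 × 15.6000 = 2.8704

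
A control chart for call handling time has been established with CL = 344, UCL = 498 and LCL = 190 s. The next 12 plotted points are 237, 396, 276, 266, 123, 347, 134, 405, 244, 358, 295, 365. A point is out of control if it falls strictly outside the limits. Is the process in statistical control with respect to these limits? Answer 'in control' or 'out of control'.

out of control

Compare each point to [190, 498]: sample 5 = 123 < LCL; sample 7 = 134 < LCL.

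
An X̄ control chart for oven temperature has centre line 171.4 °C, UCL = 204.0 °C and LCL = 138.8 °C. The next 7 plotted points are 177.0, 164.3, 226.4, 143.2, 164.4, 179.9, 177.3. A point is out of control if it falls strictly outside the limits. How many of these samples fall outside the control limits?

Compare each point to [138.8, 204.0]: sample 3 = 226.4 > UCL.

1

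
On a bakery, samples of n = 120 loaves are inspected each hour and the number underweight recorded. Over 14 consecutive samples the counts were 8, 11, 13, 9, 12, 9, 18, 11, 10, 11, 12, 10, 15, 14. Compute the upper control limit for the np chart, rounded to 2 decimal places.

p̄ = Σdᵢ / (k·n) = 163 / (14 × 120) = 0.09702
UCL = np̄ + 3·√(np̄(1−p̄)) = 11.6429 + 3 × √(11.6429×0.90298) = 11.6429 + 3 × 3.2424 = 21.3701

21.37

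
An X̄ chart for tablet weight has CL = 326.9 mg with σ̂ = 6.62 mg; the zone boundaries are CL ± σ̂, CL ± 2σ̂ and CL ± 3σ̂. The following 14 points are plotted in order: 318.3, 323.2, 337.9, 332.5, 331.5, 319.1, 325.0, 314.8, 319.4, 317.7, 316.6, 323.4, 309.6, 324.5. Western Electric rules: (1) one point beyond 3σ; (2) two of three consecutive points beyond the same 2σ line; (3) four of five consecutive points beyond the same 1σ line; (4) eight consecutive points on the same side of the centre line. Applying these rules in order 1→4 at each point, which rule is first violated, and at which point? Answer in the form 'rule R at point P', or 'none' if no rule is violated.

Zone of each point (C = within 1σ̂, B = 1σ̂–2σ̂, A = 2σ̂–3σ̂, * = beyond 3σ̂; sign = side of CL): 1:-B, 2:-C, 3:+B, 4:+C, 5:+C, 6:-B, 7:-C, 8:-B, 9:-B, 10:-B, 11:-B, 12:-C, 13:-A, 14:-C
Rule 3 (four of five consecutive points beyond the same 1σ limit) is satisfied at point 10.

rule 3 at point 10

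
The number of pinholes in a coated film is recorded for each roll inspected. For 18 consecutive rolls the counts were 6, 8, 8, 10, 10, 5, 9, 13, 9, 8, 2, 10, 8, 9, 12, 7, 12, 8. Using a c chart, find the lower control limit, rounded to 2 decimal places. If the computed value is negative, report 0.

c̄ = (6 + 8 + 8 + 10 + 10 + 5 + 9 + 13 + 9 + 8 + 2 + 10 + 8 + 9 + 12 + 7 + 12 + 8) / 18 = 154 / 18 = 8.5556
LCL = c̄ − 3√c̄ = 8.5556 − 3 × 2.9250 = -0.2194 → 0 (cannot be negative)

0.00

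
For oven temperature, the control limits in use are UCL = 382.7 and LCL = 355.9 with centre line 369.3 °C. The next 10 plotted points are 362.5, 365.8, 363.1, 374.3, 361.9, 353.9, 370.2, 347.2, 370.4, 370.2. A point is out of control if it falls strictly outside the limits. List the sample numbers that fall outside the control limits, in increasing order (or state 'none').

Compare each point to [355.9, 382.7]: sample 6 = 353.9 < LCL; sample 8 = 347.2 < LCL.

6, 8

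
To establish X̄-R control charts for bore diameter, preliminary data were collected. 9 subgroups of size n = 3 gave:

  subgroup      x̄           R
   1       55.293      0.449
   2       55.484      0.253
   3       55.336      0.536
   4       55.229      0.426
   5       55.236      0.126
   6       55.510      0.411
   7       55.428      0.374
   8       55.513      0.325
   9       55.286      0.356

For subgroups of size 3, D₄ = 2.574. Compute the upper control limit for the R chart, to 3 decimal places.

0.931

R̄ = (0.449 + 0.253 + 0.536 + 0.426 + 0.126 + 0.411 + 0.374 + 0.325 + 0.356) / 9 = 3.2560 / 9 = 0.3618
UCL_R = D₄·R̄ = 2.574 × 0.3618 = 0.9312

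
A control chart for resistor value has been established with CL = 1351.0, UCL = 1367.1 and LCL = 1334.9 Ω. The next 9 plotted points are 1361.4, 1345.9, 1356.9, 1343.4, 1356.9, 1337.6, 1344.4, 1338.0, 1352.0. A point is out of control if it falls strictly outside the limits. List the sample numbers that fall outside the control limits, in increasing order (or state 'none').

none

All 9 points lie within [1334.9, 1367.1].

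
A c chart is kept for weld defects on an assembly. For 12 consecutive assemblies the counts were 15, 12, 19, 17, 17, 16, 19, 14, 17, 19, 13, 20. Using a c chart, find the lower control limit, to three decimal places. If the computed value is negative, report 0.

c̄ = (15 + 12 + 19 + 17 + 17 + 16 + 19 + 14 + 17 + 19 + 13 + 20) / 12 = 198 / 12 = 16.5000
LCL = c̄ − 3√c̄ = 16.5000 − 3 × 4.0620 = 4.3139

4.314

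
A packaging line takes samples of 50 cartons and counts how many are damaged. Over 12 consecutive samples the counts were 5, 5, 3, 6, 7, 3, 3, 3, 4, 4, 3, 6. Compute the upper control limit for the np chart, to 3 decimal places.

p̄ = Σdᵢ / (k·n) = 52 / (12 × 50) = 0.08667
UCL = np̄ + 3·√(np̄(1−p̄)) = 4.3333 + 3 × √(4.3333×0.91333) = 4.3333 + 3 × 1.9894 = 10.3016

10.302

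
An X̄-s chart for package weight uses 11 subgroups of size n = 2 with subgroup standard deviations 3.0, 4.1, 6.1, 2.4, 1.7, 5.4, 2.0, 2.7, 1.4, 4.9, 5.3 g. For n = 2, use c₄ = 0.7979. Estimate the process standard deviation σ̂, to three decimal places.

s̄ = (3.0 + 4.1 + 6.1 + 2.4 + 1.7 + 5.4 + 2.0 + 2.7 + 1.4 + 4.9 + 5.3) / 11 = 3.5455
σ̂ = s̄ / c₄ = 3.5455 / 0.7979 = 4.4435

4.443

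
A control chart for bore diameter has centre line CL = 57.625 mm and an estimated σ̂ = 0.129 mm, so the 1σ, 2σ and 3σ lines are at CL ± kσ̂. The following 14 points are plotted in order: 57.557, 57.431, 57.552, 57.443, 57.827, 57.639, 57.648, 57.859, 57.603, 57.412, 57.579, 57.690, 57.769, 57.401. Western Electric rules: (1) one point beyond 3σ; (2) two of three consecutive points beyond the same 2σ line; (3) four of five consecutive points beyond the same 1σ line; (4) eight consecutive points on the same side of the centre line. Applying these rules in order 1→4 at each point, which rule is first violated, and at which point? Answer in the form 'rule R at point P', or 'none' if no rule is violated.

Zone of each point (C = within 1σ̂, B = 1σ̂–2σ̂, A = 2σ̂–3σ̂, * = beyond 3σ̂; sign = side of CL): 1:-C, 2:-B, 3:-C, 4:-B, 5:+B, 6:+C, 7:+C, 8:+B, 9:-C, 10:-B, 11:-C, 12:+C, 13:+B, 14:-B
No rule fires across all 14 points.

none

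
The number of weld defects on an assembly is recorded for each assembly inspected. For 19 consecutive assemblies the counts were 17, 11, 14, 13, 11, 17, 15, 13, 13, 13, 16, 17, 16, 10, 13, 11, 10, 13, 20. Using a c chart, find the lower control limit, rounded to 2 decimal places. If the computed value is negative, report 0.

c̄ = (17 + 11 + 14 + 13 + 11 + 17 + 15 + 13 + 13 + 13 + 16 + 17 + 16 + 10 + 13 + 11 + 10 + 13 + 20) / 19 = 263 / 19 = 13.8421
LCL = c̄ − 3√c̄ = 13.8421 − 3 × 3.7205 = 2.6806

2.68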